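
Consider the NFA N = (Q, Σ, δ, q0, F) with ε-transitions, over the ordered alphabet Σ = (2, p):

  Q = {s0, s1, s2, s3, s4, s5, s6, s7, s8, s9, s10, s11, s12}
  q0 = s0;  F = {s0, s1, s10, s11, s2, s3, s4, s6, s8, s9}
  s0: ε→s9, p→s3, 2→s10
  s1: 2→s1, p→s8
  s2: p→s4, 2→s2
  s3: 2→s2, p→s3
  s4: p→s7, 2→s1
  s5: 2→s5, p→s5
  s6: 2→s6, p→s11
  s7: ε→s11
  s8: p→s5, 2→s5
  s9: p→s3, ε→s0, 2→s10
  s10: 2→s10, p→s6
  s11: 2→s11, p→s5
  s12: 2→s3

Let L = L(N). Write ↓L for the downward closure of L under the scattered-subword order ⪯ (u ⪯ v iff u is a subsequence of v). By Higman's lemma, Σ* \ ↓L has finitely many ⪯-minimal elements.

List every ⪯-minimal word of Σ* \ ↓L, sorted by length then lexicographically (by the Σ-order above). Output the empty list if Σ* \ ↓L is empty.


Antichain: [2ppp, p2p2p2].

|Q|=13, |F|=10, |δ|=26 (3 ε).
min D↑ (10 st, q0=0, F={7}): 0:2→1,p→2 1:2→1,p→3 2:2→4,p→2 3:2→3,p→5 4:2→4,p→6 5:2→5,p→7 6:2→8,p→5 7:2→7,p→7 8:2→8,p→9 9:2→7,p→7 (ε-aug+det+¬).
'2ppp': |S_i|=[12, 9, 7, 4, 1] end={s5} ∉↓L; 4/4 single-dels accept.
'p2p2p2': |S_i|=[12, 9, 8, 6, 4, 2, 1] end={s5} — reject; 6/6 del acc.
2 minimals (antichain).


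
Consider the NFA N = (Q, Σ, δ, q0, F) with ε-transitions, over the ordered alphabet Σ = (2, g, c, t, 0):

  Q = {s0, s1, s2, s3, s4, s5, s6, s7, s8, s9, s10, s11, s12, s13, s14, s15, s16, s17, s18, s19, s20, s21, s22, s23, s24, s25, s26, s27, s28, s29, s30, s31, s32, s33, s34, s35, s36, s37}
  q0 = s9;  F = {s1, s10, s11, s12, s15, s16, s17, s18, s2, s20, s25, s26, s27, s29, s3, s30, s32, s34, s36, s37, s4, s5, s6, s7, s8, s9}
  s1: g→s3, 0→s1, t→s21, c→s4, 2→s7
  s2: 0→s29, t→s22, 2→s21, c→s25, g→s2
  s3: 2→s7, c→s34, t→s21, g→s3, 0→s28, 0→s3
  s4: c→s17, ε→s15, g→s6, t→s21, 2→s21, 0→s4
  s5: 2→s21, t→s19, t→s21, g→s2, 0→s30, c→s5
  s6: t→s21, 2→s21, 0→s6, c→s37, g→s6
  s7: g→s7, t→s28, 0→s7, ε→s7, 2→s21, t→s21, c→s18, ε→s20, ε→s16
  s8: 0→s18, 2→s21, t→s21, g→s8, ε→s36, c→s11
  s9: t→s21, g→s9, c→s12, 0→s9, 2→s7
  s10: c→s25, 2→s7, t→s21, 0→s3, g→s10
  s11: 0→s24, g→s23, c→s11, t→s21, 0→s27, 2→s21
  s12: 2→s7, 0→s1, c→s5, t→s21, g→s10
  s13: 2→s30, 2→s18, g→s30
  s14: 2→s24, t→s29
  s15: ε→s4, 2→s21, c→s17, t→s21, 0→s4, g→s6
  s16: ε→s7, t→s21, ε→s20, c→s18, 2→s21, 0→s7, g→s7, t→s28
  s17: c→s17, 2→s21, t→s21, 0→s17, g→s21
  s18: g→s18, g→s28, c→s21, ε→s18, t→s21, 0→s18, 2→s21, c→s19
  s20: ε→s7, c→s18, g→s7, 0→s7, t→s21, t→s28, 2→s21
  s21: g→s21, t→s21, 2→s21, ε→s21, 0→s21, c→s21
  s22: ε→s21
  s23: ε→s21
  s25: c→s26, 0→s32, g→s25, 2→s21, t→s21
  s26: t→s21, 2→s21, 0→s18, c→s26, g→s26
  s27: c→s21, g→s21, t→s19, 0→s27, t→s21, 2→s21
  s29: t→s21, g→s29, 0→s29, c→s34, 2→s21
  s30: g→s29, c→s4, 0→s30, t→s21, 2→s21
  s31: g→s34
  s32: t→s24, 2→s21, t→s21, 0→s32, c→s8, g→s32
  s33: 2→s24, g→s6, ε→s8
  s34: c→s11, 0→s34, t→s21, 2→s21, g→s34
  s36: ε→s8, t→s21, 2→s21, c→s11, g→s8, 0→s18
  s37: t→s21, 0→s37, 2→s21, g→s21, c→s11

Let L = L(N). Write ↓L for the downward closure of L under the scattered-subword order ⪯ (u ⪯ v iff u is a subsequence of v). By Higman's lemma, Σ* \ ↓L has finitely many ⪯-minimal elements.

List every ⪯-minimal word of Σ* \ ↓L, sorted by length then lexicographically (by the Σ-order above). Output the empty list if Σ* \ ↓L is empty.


|Q|=38, |F|=26, |δ|=168 (15 ε).
min D↑ (23 st, q0=0, F={3}): 0:2→1,g→0,c→2,t→3,0→0 1:2→3,g→1,c→4,t→3,0→1 2:2→1,g→5,c→6,t→3,0→7 3:2→3,g→3,c→3,t→3,0→3 4:2→3,g→4,c→3,t→3,0→4 5:2→1,g→5,c→8,t→3,0→9 6:2→3,g→10,c→6,t→3,0→11 7:2→1,g→9,c→12,t→3,0→7 8:2→3,g→8,c→13,t→3,0→14 9:2→1,g→9,c→15,t→3,0→9 10:2→3,g→10,c→8,t→3,0→16 11:2→3,g→16,c→12,t→3,0→11 12:2→3,g→17,c→18,t→3,0→12 13:2→3,g→13,c→13,t→3,0→4 14:2→3,g→14,c→19,t→3,0→14 15:2→3,g→15,c→20,t→3,0→15 16:2→3,g→16,c→15,t→3,0→16 17:2→3,g→17,c→21,t→3,0→17 18:2→3,g→3,c→18,t→3,0→18 19:2→3,g→19,c→20,t→3,0→4 20:2→3,g→3,c→20,t→3,0→22 21:2→3,g→3,c→20,t→3,0→21 22:2→3,g→3,c→3,t→3,0→22 (ε-aug+det+¬).
't': N↓-sim [32, 5] end={s19,s21,s22,s24,s28} ∉↓L; 1/1 single-dels accept.
'22': |S_i|=[32, 7, 1] end={s21} ∉↓L; 2/2 deletions ∈↓L.
'2cc': N↓-sim [32, 7, 4, 2] end={s19,s21} ∉↓L; 3/3 single-dels accept.
'cc2': run [32, 31, 24, 1] end={s21} — reject; 3/3 del acc.
'c0ccg': N↓-sim [32, 31, 24, 16, 8, 2] end={s21,s23} rej; 5/5 deletions ∈↓L.
'cgcc0c': run [32, 31, 24, 15, 11, 6, 2] end={s19,s21} rej; 6/6 deletions ∈↓L.
6 words, ⪯-incomp.

Antichain: [t, 22, 2cc, cc2, c0ccg, cgcc0c].


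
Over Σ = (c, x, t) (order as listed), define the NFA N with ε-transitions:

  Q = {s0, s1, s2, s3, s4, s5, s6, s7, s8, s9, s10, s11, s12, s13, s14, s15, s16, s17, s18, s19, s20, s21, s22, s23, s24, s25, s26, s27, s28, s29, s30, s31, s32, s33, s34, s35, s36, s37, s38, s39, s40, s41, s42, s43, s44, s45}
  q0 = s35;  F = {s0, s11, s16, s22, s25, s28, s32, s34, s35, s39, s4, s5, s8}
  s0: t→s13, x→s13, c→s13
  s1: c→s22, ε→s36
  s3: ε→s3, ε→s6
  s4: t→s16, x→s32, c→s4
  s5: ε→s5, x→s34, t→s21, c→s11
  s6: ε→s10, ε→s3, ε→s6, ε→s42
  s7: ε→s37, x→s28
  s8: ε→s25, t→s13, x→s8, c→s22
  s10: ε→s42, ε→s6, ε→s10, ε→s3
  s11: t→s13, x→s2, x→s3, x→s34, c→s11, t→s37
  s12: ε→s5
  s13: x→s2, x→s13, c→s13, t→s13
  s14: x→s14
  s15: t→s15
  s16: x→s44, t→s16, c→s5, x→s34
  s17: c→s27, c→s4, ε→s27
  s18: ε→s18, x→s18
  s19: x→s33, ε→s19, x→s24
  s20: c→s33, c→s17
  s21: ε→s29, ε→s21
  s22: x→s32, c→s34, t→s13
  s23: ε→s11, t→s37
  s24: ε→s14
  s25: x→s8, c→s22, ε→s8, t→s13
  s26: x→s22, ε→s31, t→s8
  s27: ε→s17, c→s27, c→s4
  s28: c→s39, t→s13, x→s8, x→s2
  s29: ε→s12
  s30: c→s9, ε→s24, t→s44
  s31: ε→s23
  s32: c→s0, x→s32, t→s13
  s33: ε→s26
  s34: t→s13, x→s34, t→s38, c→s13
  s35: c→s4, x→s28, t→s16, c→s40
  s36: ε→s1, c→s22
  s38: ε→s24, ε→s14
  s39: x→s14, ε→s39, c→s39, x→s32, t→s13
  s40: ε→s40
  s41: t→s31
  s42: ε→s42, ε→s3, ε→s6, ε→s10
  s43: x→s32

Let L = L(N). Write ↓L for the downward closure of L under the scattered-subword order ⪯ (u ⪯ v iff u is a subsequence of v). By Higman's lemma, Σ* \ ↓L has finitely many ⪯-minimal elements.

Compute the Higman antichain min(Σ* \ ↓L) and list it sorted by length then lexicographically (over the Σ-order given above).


A = [xt, txc, cxcc, cxcx, tcct, xxccc].

|Q|=46, |F|=13, |δ|=110 (38 ε).
min D↑ (13 st, q0=0, F={7}): 0:c→1,x→2,t→3 1:c→1,x→4,t→3 2:c→5,x→6,t→7 3:c→8,x→9,t→3 4:c→10,x→4,t→7 5:c→5,x→4,t→7 6:c→11,x→6,t→7 7:c→7,x→7,t→7 8:c→12,x→9,t→8 9:c→7,x→9,t→7 10:c→7,x→7,t→7 11:c→9,x→4,t→7 12:c→12,x→9,t→7.
'xt': run [28, 18, 5] end={s13,s14,s2,s24,s38} — reject; 2/2 single-dels accept.
'txc': N↓-sim [28, 18, 11, 2] end={s13,s2} ∉↓L; 3/3 single-dels accept.
'cxcc': |S_i|=[28, 24, 13, 3, 2] end={s13,s2} — reject; 4/4 single-dels accept.
'cxcx': run [28, 24, 13, 3, 2] end={s13,s2} — reject; 4/4 del acc.
'tcct': |S_i|=[28, 18, 16, 12, 6] end={s13,s14,s2,s24,s37,s38} — reject; 4/4 del acc.
'xxccc': |S_i|=[28, 18, 11, 9, 7, 2] end={s13,s2} ∉↓L; 5/5 single-dels accept.
6 minimals (antichain).


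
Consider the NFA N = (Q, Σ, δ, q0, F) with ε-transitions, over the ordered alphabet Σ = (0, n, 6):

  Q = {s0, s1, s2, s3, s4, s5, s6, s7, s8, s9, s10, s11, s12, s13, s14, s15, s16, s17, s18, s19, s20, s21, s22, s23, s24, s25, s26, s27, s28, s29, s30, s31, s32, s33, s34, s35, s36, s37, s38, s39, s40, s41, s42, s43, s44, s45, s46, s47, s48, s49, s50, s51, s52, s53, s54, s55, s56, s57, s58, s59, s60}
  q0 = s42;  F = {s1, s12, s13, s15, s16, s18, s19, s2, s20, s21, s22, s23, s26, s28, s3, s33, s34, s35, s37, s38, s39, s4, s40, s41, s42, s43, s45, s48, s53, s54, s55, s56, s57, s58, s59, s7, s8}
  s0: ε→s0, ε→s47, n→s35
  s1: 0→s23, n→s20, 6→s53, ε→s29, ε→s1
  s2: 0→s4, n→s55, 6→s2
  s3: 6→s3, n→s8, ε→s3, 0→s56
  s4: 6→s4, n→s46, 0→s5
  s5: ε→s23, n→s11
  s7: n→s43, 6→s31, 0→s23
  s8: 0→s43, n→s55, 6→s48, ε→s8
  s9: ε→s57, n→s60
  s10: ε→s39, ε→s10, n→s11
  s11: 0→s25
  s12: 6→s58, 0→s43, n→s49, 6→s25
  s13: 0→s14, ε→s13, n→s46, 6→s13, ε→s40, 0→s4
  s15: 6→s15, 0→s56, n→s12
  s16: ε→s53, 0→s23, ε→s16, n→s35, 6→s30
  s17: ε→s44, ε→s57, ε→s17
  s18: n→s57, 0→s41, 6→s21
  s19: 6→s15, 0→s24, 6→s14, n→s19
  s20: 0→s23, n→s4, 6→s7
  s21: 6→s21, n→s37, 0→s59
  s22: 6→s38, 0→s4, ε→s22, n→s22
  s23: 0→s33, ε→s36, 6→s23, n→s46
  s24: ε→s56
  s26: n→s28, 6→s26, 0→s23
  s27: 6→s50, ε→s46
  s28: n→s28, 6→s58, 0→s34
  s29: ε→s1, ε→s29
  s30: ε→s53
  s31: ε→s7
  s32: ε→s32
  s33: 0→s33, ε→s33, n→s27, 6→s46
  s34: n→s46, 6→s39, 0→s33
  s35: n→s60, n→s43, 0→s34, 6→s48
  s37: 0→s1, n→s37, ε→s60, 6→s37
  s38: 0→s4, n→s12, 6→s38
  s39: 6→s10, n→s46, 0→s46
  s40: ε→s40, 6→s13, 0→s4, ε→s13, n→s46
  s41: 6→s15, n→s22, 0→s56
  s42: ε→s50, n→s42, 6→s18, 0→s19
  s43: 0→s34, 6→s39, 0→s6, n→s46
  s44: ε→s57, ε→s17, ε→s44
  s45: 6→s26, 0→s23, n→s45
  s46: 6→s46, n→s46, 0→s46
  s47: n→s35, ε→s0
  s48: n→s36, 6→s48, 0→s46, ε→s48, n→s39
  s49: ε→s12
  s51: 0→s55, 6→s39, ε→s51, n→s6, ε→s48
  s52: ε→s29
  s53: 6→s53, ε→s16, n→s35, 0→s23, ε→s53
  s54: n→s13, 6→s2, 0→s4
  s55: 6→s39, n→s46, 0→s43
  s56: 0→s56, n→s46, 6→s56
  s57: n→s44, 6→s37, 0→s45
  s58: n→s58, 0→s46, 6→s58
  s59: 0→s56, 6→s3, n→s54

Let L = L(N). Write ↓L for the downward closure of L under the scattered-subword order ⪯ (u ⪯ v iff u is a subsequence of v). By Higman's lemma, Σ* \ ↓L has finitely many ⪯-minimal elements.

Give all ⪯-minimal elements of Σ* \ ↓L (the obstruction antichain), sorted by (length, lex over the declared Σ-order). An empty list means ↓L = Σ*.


Antichain: [00n, 06n60, 6n0006, 660nnn].

|Q|=61, |F|=37, |δ|=172 (42 ε).
min D↑ (36 st, q0=0, F={8}): 0:0→1,n→0,6→2 1:0→3,n→1,6→4 2:0→5,n→6,6→7 3:0→3,n→8,6→3 4:0→3,n→9,6→4 5:0→3,n→10,6→4 6:0→11,n→6,6→12 7:0→13,n→12,6→7 8:0→8,n→8,6→8 9:0→14,n→9,6→15 10:0→16,n→10,6→17 11:0→18,n→11,6→19 12:0→20,n→12,6→12 13:0→3,n→21,6→22 14:0→23,n→8,6→24 15:0→8,n→15,6→15 16:0→18,n→8,6→16 17:0→16,n→9,6→17 18:0→25,n→8,6→18 19:0→18,n→26,6→19 20:0→18,n→27,6→28 21:0→16,n→29,6→30 22:0→3,n→31,6→22 23:0→25,n→8,6→24 24:0→8,n→8,6→24 25:0→25,n→8,6→8 26:0→23,n→26,6→15 27:0→18,n→16,6→32 28:0→18,n→33,6→28 29:0→16,n→8,6→29 30:0→16,n→34,6→30 31:0→14,n→34,6→35 32:0→18,n→14,6→32 33:0→23,n→14,6→35 34:0→14,n→8,6→24 35:0→8,n→24,6→35.
'00n': N↓-sim [55, 48, 18, 5] end={s11,s25,s27,s46,s50} — reject; 3/3 single-dels accept.
'06n60': N↓-sim [55, 48, 38, 21, 9, 2] end={s25,s46} ∉↓L; 5/5 single-dels accept.
'6n0006': N↓-sim [55, 52, 45, 31, 13, 5, 2] end={s46,s50} ∉↓L; 6/6 del acc.
'660nnn': |S_i|=[55, 52, 45, 36, 28, 20, 5] end={s11,s25,s27,s46,s50} rej; 6/6 single-dels accept.
4 minimals (antichain).


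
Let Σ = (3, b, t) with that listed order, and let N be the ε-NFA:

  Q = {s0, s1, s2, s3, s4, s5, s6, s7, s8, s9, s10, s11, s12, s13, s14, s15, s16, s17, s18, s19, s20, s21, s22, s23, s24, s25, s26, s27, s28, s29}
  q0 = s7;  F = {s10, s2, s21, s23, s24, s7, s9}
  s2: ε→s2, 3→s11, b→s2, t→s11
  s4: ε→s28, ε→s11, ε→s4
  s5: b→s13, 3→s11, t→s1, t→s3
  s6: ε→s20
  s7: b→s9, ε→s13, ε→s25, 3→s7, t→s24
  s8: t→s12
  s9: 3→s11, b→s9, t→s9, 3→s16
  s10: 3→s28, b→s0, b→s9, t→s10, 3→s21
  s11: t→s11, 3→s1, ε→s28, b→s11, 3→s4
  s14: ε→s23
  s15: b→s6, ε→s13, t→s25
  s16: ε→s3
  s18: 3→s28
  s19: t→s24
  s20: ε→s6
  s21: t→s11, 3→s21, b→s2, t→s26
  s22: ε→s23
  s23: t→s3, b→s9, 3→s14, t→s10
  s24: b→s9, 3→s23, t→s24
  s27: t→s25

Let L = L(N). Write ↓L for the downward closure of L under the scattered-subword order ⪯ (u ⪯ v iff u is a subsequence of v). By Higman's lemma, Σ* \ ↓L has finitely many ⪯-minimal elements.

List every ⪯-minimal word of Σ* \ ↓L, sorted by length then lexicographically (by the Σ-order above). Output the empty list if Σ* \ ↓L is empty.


min(Σ*\↓L) = [b3, t3t3t].

|Q|=30, |F|=7, |δ|=53 (13 ε).
min D↑ (8 st, q0=0, F={3}): 0:3→0,b→1,t→2 1:3→3,b→1,t→1 2:3→4,b→1,t→2 3:3→3,b→3,t→3 4:3→4,b→1,t→5 5:3→6,b→1,t→5 6:3→6,b→7,t→3 7:3→3,b→7,t→3 (ε-aug+det+¬).
'b3': |S_i|=[18, 9, 6] end={s1,s11,s16,s28,s3,s4} rej; 2/2 single-dels accept.
't3t3t': run [18, 15, 14, 12, 9, 5] end={s1,s11,s26,s28,s4} rej; 5/5 deletions ∈↓L.
2 obstructions.


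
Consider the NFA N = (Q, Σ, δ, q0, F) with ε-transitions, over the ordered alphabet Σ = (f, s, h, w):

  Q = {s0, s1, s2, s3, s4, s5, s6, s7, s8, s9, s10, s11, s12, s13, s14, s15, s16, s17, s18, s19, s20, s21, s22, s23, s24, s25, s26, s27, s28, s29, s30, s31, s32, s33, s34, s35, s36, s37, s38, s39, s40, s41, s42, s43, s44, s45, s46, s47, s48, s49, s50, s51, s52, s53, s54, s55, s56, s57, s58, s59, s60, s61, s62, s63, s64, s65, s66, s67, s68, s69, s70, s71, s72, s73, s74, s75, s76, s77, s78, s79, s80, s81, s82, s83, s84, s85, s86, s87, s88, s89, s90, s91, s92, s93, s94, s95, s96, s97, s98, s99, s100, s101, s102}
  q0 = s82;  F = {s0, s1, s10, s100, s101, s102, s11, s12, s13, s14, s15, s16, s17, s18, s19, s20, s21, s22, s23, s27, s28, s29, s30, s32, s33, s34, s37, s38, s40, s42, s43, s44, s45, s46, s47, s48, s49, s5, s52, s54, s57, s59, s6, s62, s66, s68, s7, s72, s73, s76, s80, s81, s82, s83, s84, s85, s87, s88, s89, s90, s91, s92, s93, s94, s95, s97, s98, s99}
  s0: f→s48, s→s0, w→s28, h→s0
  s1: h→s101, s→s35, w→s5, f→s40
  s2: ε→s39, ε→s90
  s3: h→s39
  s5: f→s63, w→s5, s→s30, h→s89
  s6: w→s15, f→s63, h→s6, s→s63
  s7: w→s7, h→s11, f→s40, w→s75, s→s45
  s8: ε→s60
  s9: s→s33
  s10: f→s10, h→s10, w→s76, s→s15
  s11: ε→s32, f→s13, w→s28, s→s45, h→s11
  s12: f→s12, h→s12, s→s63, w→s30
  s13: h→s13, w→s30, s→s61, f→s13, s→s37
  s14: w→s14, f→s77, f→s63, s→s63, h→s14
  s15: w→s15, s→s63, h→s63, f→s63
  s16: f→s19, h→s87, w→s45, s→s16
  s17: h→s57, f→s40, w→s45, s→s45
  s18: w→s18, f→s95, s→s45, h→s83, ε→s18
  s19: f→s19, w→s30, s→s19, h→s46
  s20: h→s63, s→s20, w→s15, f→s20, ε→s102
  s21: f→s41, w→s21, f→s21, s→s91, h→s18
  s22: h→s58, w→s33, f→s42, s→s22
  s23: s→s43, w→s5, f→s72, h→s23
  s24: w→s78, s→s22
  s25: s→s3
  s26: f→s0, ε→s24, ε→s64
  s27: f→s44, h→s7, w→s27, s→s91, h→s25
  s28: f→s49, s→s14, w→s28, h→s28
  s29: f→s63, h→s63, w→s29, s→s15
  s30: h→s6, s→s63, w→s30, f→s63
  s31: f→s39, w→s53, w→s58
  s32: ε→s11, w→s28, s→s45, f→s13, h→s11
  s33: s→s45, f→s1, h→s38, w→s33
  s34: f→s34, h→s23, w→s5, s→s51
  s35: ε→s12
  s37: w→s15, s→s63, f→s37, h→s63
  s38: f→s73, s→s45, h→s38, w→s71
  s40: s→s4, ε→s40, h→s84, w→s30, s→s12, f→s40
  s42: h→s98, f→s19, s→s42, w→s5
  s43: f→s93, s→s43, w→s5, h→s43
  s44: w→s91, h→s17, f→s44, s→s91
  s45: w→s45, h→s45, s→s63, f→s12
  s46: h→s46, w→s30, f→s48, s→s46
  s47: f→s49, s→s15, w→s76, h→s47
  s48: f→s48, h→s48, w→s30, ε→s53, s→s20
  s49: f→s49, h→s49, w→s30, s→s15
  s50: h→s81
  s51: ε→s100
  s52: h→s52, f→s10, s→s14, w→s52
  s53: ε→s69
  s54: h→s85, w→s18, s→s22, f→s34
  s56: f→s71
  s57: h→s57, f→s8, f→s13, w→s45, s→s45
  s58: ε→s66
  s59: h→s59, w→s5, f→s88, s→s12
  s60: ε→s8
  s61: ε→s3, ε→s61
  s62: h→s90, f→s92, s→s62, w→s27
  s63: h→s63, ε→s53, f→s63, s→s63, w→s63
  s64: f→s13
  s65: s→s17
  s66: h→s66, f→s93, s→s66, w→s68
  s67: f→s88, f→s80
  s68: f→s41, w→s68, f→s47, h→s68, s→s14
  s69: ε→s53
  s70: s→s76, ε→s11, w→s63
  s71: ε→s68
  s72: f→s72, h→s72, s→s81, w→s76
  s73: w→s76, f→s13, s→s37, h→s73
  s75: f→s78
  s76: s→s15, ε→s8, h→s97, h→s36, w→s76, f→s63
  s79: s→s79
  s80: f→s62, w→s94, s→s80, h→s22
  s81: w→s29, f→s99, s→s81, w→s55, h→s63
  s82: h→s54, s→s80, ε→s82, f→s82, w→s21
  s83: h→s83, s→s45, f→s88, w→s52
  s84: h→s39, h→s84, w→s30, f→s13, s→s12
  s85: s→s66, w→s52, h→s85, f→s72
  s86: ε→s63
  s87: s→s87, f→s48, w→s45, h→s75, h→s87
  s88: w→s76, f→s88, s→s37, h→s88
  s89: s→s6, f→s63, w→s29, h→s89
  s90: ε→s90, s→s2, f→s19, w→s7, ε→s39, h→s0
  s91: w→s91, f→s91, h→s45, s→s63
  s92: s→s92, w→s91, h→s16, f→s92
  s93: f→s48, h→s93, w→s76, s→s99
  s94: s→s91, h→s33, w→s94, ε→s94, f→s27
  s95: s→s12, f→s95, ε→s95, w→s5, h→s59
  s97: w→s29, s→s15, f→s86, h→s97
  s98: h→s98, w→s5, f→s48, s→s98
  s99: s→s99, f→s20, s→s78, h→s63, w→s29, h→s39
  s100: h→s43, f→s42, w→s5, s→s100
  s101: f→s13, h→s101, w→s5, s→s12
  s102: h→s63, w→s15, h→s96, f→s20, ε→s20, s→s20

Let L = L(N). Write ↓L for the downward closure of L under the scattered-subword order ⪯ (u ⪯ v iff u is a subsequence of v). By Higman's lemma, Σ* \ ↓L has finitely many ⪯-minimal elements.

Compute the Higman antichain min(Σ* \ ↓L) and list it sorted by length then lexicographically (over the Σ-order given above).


|Q|=103, |F|=68, |δ|=340 (30 ε).
min D↑ (67 st, q0=0, F={25}): 0:f→0,s→1,h→2,w→3 1:f→4,s→1,h→5,w→6 2:f→7,s→5,h→8,w→9 3:f→3,s→10,h→9,w→3 4:f→11,s→4,h→12,w→13 5:f→14,s→5,h→15,w→16 6:f→13,s→10,h→16,w→6 7:f→7,s→17,h→18,w→19 8:f→20,s→15,h→8,w→21 9:f→22,s→23,h→24,w→9 10:f→10,s→25,h→23,w→10 11:f→11,s→11,h→26,w→10 12:f→27,s→12,h→28,w→29 13:f→30,s→10,h→29,w→13 14:f→27,s→14,h→31,w→19 15:f→32,s→15,h→15,w→33 16:f→34,s→23,h→35,w→16 17:f→14,s→17,h→36,w→19 18:f→20,s→36,h→18,w→19 19:f→25,s→37,h→38,w→19 20:f→20,s→39,h→20,w→40 21:f→41,s→42,h→21,w→21 22:f→22,s→43,h→44,w→19 23:f→43,s→25,h→23,w→23 24:f→45,s→23,h→24,w→21 25:f→25,s→25,h→25,w→25 26:f→27,s→26,h→46,w→23 27:f→27,s→27,h→47,w→37 28:f→48,s→28,h→28,w→49 29:f→50,s→23,h→51,w→29 30:f→30,s→10,h→52,w→10 31:f→48,s→31,h→31,w→19 32:f→48,s→53,h→32,w→40 33:f→54,s→42,h→33,w→33 34:f→50,s→43,h→55,w→19 35:f→56,s→23,h→35,w→33 36:f→32,s→36,h→36,w→19 37:f→25,s→25,h→57,w→37 38:f→25,s→57,h→38,w→58 39:f→53,s→39,h→25,w→58 40:f→25,s→59,h→60,w→40 41:f→41,s→59,h→41,w→40 42:f→25,s→25,h→42,w→42 43:f→43,s→25,h→43,w→37 44:f→45,s→43,h→44,w→19 45:f→45,s→61,h→45,w→40 46:f→48,s→46,h→46,w→23 47:f→48,s→47,h→47,w→37 48:f→48,s→62,h→48,w→37 49:f→63,s→42,h→49,w→49 50:f→50,s→43,h→64,w→37 51:f→65,s→23,h→51,w→49 52:f→50,s→23,h→66,w→23 53:f→62,s→53,h→25,w→58 54:f→63,s→59,h→54,w→40 55:f→65,s→43,h→55,w→19 56:f→65,s→61,h→56,w→40 57:f→25,s→25,h→57,w→59 58:f→25,s→59,h→25,w→58 59:f→25,s→25,h→25,w→59 60:f→25,s→59,h→60,w→58 61:f→61,s→25,h→25,w→59 62:f→62,s→62,h→25,w→59 63:f→63,s→59,h→63,w→37 64:f→65,s→43,h→64,w→37 65:f→65,s→61,h→65,w→37 66:f→65,s→23,h→66,w→23 (ε-aug+det+¬).
'wss': N↓-sim [91, 60, 17, 3] end={s53,s63,s69} — reject; 3/3 deletions ∈↓L.
'hfwf': run [91, 82, 55, 16, 4] end={s53,s63,s69,s86} ∉↓L; 4/4 del acc.
'sffws': N↓-sim [91, 77, 63, 36, 9, 3] end={s53,s63,s69} ∉↓L; 5/5 single-dels accept.
'hhfsh': run [91, 82, 62, 36, 16, 5] end={s39,s53,s63,s69,s96} rej; 5/5 single-dels accept.
'hhwsf': N↓-sim [91, 82, 62, 28, 8, 4] end={s53,s63,s69,s77} — reject; 5/5 del acc.
'hfwhwh': run [91, 82, 55, 16, 10, 5, 3] end={s53,s63,s69} rej; 6/6 deletions ∈↓L.
6 words, ⪯-incomp.

min(Σ*\↓L) = [wss, hfwf, sffws, hhfsh, hhwsf, hfwhwh].


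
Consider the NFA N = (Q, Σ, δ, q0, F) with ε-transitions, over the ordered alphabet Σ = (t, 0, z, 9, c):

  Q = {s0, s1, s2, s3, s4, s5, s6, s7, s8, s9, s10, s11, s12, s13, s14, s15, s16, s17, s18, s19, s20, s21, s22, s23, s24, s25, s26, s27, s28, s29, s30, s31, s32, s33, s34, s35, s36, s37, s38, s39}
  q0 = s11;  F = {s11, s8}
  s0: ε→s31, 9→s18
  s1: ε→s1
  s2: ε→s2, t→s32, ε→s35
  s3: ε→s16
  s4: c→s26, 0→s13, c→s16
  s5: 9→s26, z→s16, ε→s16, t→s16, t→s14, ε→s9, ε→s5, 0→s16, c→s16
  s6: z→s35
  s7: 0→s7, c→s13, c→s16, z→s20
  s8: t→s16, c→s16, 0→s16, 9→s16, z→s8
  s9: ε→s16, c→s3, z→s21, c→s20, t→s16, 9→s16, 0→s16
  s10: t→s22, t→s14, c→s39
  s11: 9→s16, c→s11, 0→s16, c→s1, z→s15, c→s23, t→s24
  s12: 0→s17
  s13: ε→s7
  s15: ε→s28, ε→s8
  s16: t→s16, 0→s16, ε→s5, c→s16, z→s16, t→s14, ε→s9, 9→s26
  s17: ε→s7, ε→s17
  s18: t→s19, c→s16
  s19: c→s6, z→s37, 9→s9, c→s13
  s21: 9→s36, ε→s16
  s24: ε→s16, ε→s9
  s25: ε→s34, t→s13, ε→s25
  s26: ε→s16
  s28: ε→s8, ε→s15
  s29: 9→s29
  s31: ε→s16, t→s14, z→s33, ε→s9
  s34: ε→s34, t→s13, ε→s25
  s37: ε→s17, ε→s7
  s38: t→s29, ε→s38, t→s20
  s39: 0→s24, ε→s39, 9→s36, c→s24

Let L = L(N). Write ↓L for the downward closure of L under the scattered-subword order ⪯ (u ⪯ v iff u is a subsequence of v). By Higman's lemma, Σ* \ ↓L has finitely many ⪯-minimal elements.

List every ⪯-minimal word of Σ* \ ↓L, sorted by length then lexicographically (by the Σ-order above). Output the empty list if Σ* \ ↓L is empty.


Antichain: [t, 0, 9, zc].

|Q|=40, |F|=2, |δ|=93 (32 ε).
min D↑ (3 st, q0=0, F={1}): 0:t→1,0→1,z→2,9→1,c→0 1:t→1,0→1,z→1,9→1,c→1 2:t→1,0→1,z→2,9→1,c→1.
't': N↓-sim [16, 10] end={s14,s16,s20,s21,s24,s26,s3,s36,s5,s9} rej; 1/1 del acc.
'0': |S_i|=[16, 9] end={s14,s16,s20,s21,s26,s3,s36,s5,s9} — reject; 1/1 deletions ∈↓L.
'9': N↓-sim [16, 9] end={s14,s16,s20,s21,s26,s3,s36,s5,s9} rej; 1/1 del acc.
'zc': N↓-sim [16, 12, 9] end={s14,s16,s20,s21,s26,s3,s36,s5,s9} ∉↓L; 2/2 deletions ∈↓L.
4 obstructions.


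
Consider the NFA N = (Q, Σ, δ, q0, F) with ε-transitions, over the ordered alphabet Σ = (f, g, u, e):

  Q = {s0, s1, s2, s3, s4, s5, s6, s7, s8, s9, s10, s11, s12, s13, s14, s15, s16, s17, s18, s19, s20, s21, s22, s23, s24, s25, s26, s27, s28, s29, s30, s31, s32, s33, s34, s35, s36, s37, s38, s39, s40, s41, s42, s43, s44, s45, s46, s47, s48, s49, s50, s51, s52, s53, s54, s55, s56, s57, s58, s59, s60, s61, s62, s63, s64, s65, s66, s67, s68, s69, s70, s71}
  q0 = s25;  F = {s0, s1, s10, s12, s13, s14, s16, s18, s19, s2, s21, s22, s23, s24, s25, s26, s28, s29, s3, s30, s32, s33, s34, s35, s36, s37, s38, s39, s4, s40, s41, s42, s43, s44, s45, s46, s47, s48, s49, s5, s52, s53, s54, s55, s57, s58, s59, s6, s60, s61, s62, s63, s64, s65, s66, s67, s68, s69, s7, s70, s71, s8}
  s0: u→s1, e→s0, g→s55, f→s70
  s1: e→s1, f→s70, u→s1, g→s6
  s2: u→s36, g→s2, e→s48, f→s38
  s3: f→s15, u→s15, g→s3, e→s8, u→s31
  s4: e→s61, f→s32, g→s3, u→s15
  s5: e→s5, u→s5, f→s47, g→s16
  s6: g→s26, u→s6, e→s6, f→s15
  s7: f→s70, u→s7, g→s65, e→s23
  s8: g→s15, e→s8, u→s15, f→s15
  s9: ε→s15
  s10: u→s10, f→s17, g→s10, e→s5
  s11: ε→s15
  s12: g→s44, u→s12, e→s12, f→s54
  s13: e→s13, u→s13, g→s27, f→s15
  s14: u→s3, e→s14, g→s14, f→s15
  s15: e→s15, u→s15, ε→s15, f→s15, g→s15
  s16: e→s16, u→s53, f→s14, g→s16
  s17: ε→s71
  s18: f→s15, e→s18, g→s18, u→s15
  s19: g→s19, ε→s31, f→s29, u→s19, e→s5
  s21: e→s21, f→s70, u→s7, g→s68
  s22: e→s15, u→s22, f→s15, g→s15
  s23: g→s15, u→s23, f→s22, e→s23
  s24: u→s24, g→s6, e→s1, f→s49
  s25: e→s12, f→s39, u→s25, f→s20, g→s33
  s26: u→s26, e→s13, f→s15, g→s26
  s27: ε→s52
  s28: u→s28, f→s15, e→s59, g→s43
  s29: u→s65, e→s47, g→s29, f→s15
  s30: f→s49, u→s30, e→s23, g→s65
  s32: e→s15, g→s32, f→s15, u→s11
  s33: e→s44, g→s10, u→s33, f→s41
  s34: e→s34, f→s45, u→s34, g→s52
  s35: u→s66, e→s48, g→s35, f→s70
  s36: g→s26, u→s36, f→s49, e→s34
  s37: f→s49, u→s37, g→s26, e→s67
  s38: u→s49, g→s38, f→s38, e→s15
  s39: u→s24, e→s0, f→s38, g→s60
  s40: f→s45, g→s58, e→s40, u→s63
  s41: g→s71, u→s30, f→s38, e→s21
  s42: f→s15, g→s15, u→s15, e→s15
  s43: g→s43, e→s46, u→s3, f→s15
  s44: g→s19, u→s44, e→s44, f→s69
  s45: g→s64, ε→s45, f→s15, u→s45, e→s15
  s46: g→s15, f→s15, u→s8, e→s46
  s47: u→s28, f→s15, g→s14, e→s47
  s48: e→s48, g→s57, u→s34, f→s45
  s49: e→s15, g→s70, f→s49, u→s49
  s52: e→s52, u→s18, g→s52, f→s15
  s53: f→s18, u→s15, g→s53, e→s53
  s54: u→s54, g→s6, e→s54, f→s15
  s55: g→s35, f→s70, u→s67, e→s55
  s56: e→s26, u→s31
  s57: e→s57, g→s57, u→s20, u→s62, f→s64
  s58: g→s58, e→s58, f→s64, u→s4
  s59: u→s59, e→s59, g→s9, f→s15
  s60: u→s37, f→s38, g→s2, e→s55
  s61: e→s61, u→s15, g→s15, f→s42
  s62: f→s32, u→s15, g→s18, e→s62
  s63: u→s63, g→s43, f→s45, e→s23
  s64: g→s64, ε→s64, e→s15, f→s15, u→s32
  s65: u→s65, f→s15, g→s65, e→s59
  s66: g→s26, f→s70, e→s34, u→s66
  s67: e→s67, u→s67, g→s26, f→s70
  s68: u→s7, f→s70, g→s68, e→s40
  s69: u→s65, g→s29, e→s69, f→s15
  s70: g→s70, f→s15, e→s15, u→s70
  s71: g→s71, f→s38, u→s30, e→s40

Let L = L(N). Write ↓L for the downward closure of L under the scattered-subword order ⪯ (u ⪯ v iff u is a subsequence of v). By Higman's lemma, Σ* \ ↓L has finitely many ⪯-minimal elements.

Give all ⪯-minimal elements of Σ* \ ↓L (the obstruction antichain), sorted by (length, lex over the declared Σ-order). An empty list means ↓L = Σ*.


Antichain: [ffe, eff, fugf, gfueg, ggeguu].

|Q|=72, |F|=62, |δ|=265 (8 ε).
min D↑ (63 st, q0=0, F={13}): 0:f→1,g→2,u→0,e→3 1:f→4,g→5,u→6,e→7 2:f→8,g→9,u→2,e→10 3:f→11,g→10,u→3,e→3 4:f→4,g→4,u→12,e→13 5:f→4,g→14,u→15,e→16 6:f→12,g→17,u→6,e→18 7:f→19,g→16,u→18,e→7 8:f→4,g→20,u→21,e→22 9:f→20,g→9,u→9,e→23 10:f→24,g→25,u→10,e→10 11:f→13,g→17,u→11,e→11 12:f→12,g→19,u→12,e→13 13:f→13,g→13,u→13,e→13 14:f→4,g→14,u→26,e→27 15:f→12,g→28,u→15,e→29 16:f→19,g→30,u→29,e→16 17:f→13,g→28,u→17,e→17 18:f→19,g→17,u→18,e→18 19:f→13,g→19,u→19,e→13 20:f→4,g→20,u→21,e→31 21:f→12,g→32,u→21,e→33 22:f→19,g→34,u→35,e→22 23:f→36,g→37,u→23,e→23 24:f→13,g→38,u→32,e→24 25:f→38,g→25,u→25,e→23 26:f→12,g→28,u→26,e→39 27:f→40,g→41,u→39,e→27 28:f→13,g→28,u→28,e→42 29:f→19,g→28,u→29,e→29 30:f→19,g→30,u→43,e→27 31:f→40,g→44,u→45,e→31 32:f→13,g→32,u→32,e→46 33:f→47,g→13,u→33,e→33 34:f→19,g→34,u→35,e→31 35:f→19,g→32,u→35,e→33 36:f→13,g→48,u→49,e→36 37:f→48,g→37,u→50,e→37 38:f→13,g→38,u→32,e→36 39:f→40,g→51,u→39,e→39 40:f→13,g→52,u→40,e→13 41:f→52,g→41,u→53,e→41 42:f→13,g→51,u→42,e→42 43:f→19,g→28,u→43,e→39 44:f→52,g→44,u→54,e→44 45:f→40,g→55,u→45,e→33 46:f→13,g→13,u→46,e→46 47:f→13,g→13,u→47,e→13 48:f→13,g→48,u→56,e→48 49:f→13,g→55,u→49,e→46 50:f→57,g→50,u→13,e→50 51:f→13,g→51,u→57,e→51 52:f→13,g→52,u→58,e→13 53:f→58,g→57,u→13,e→53 54:f→58,g→56,u→13,e→59 55:f→13,g→55,u→56,e→60 56:f→13,g→56,u→13,e→61 57:f→13,g→57,u→13,e→57 58:f→13,g→58,u→13,e→13 59:f→62,g→13,u→13,e→59 60:f→13,g→13,u→61,e→60 61:f→13,g→13,u→13,e→61 62:f→13,g→13,u→13,e→13.
'ffe': run [69, 60, 10, 1] end={s15} — reject; 3/3 deletions ∈↓L.
'eff': N↓-sim [69, 54, 28, 1] end={s15} — reject; 3/3 deletions ∈↓L.
'fugf': run [69, 60, 40, 19, 1] end={s15} ∉↓L; 4/4 del acc.
'gfueg': run [69, 62, 37, 24, 9, 2] end={s15,s9} rej; 5/5 single-dels accept.
'ggeguu': N↓-sim [69, 62, 52, 35, 23, 13, 3] end={s11,s15,s31} ∉↓L; 6/6 del acc.
5 words, ⪯-incomp.


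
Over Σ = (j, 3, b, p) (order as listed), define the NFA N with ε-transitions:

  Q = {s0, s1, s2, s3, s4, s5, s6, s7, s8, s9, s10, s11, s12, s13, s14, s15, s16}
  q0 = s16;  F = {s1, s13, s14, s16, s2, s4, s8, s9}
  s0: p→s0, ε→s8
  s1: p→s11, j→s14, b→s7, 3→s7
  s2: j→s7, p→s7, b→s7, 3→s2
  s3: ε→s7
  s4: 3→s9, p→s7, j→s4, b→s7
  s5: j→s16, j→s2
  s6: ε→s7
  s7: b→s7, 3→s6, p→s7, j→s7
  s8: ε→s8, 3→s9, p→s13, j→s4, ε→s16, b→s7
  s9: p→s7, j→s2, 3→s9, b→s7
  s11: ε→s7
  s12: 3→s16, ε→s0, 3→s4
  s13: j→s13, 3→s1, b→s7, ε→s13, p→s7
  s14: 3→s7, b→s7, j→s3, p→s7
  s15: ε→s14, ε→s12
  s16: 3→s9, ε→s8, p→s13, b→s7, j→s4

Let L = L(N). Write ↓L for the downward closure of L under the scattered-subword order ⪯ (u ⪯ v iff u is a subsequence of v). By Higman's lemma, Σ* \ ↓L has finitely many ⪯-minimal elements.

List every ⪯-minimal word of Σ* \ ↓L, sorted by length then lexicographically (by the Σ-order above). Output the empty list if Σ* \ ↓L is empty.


|Q|=17, |F|=8, |δ|=52 (11 ε).
min D↑ (8 st, q0=0, F={3}): 0:j→1,3→2,b→3,p→4 1:j→1,3→2,b→3,p→3 2:j→5,3→2,b→3,p→3 3:j→3,3→3,b→3,p→3 4:j→4,3→6,b→3,p→3 5:j→3,3→5,b→3,p→3 6:j→7,3→3,b→3,p→3 7:j→3,3→3,b→3,p→3.
'b': |S_i|=[12, 2] end={s6,s7} — reject; 1/1 single-dels accept.
'jp': run [12, 10, 3] end={s11,s6,s7} — reject; 2/2 del acc.
'3p': N↓-sim [12, 8, 3] end={s11,s6,s7} rej; 2/2 deletions ∈↓L.
'pp': |S_i|=[12, 7, 3] end={s11,s6,s7} rej; 2/2 single-dels accept.
'3jj': |S_i|=[12, 8, 5, 3] end={s3,s6,s7} — reject; 3/3 deletions ∈↓L.
'p33': |S_i|=[12, 7, 6, 2] end={s6,s7} — reject; 3/3 del acc.
6 minimals (antichain).

min(Σ*\↓L) = [b, jp, 3p, pp, 3jj, p33].


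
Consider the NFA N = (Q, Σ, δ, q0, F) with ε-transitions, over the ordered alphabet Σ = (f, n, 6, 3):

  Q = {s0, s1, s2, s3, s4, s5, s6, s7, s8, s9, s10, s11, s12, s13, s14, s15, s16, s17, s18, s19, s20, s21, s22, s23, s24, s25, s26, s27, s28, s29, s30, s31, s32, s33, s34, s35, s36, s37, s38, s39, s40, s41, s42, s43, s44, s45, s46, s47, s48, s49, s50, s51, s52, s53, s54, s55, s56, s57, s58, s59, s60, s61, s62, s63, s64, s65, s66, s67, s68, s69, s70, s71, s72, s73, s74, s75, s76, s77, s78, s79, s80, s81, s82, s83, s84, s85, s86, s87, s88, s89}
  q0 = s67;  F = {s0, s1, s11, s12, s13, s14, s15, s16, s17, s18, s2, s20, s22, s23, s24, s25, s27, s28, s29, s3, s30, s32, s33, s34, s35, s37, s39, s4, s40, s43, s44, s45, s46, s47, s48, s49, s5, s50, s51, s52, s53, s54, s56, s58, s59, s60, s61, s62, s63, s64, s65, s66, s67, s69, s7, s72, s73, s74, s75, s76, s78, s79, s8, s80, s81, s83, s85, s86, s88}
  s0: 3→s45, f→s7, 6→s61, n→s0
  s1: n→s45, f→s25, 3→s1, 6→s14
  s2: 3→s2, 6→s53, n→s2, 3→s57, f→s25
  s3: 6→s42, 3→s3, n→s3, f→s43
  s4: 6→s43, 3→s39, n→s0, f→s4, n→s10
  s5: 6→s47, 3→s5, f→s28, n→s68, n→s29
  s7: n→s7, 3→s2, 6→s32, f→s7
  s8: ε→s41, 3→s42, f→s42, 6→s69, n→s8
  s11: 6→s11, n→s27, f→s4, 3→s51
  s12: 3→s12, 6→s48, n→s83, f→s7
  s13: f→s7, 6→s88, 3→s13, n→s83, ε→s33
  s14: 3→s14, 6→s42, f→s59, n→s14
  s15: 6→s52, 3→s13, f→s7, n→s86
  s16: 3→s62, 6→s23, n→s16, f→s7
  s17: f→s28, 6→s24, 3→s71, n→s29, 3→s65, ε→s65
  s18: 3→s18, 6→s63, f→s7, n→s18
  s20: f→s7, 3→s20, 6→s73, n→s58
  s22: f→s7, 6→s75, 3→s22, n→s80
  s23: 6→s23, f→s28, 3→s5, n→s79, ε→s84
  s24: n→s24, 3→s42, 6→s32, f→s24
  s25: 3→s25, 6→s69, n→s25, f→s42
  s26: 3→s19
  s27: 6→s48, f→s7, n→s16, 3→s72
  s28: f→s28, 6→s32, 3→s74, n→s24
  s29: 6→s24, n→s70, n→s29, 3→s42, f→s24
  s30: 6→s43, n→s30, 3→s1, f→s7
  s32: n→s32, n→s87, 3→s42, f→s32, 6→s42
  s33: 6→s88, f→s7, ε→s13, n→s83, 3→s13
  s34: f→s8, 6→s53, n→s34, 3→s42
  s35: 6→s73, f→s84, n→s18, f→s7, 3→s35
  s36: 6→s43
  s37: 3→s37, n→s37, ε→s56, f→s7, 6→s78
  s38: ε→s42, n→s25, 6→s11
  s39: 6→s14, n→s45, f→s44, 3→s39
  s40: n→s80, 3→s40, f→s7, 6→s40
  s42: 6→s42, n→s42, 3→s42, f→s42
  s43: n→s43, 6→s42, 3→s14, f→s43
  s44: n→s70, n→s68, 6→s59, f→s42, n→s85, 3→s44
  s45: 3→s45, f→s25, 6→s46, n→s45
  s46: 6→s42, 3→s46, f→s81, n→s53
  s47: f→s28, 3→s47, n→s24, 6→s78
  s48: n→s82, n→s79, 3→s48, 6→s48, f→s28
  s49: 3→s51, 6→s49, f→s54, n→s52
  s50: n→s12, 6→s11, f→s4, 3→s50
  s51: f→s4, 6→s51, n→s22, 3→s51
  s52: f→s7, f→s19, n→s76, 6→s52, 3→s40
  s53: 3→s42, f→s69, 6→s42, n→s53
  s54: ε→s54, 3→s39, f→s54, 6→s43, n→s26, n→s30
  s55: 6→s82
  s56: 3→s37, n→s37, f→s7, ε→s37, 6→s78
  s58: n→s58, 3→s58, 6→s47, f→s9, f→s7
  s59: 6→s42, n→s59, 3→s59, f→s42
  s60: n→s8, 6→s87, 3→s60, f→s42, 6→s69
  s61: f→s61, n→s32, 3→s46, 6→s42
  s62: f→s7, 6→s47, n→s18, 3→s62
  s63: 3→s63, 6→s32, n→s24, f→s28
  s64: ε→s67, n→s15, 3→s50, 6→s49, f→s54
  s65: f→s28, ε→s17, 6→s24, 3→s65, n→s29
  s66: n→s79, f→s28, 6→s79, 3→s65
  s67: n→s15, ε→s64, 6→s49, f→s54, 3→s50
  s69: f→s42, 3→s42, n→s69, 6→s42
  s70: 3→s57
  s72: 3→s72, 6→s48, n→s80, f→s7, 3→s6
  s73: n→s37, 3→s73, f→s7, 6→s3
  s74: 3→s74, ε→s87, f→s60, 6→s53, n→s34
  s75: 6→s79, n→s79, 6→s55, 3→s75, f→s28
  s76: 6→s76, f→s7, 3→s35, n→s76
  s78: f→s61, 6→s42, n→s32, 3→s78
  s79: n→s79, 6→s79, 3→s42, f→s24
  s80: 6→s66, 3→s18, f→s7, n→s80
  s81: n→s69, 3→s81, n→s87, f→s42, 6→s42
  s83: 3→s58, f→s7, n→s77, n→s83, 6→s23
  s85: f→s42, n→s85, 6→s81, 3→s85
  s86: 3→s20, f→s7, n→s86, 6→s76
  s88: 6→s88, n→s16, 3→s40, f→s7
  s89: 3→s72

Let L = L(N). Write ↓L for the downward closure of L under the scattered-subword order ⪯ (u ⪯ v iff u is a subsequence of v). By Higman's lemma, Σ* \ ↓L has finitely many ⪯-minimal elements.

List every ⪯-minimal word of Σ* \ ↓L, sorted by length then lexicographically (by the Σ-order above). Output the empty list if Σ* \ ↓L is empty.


|Q|=90, |F|=69, |δ|=318 (13 ε).
min D↑ (66 st, q0=0, F={17}): 0:f→1,n→2,6→3,3→4 1:f→1,n→5,6→6,3→7 2:f→8,n→9,6→10,3→11 3:f→1,n→10,6→3,3→12 4:f→13,n→14,6→15,3→4 5:f→8,n→5,6→6,3→16 6:f→6,n→6,6→17,3→18 7:f→19,n→20,6→18,3→7 8:f→8,n→8,6→21,3→22 9:f→8,n→9,6→23,3→24 10:f→8,n→23,6→10,3→25 11:f→8,n→26,6→27,3→11 12:f→13,n→28,6→12,3→12 13:f→13,n→29,6→6,3→7 14:f→8,n→26,6→30,3→14 15:f→13,n→31,6→15,3→12 16:f→32,n→20,6→18,3→16 17:f→17,n→17,6→17,3→17 18:f→33,n→18,6→17,3→18 19:f→17,n→34,6→33,3→19 20:f→32,n→20,6→35,3→20 21:f→21,n→21,6→17,3→17 22:f→32,n→22,6→36,3→22 23:f→8,n→23,6→23,3→37 24:f→8,n→38,6→39,3→24 25:f→8,n→40,6→25,3→25 26:f→8,n→26,6→41,3→38 27:f→8,n→42,6→27,3→25 28:f→8,n→40,6→43,3→28 29:f→8,n→29,6→44,3→20 30:f→45,n→46,6→30,3→30 31:f→8,n→42,6→30,3→47 32:f→17,n→32,6→48,3→32 33:f→17,n→33,6→17,3→33 34:f→17,n→34,6→49,3→34 35:f→49,n→36,6→17,3→35 36:f→48,n→36,6→17,3→17 37:f→8,n→50,6→39,3→37 38:f→8,n→38,6→51,3→38 39:f→8,n→52,6→53,3→39 40:f→8,n→40,6→54,3→50 41:f→45,n→46,6→41,3→55 42:f→8,n→42,6→41,3→56 43:f→45,n→46,6→46,3→43 44:f→44,n→21,6→17,3→35 45:f→45,n→57,6→21,3→58 46:f→57,n→46,6→46,3→17 47:f→8,n→40,6→30,3→47 48:f→17,n→48,6→17,3→17 49:f→17,n→48,6→17,3→49 50:f→8,n→50,6→59,3→50 51:f→45,n→57,6→60,3→51 52:f→8,n→52,6→60,3→52 53:f→6,n→53,6→17,3→53 54:f→45,n→46,6→46,3→61 55:f→45,n→62,6→51,3→55 56:f→8,n→50,6→51,3→56 57:f→57,n→57,6→21,3→17 58:f→63,n→64,6→36,3→58 59:f→45,n→57,6→21,3→59 60:f→44,n→21,6→17,3→60 61:f→45,n→62,6→57,3→61 62:f→57,n→62,6→57,3→17 63:f→17,n→65,6→48,3→63 64:f→65,n→64,6→36,3→17 65:f→17,n→65,6→48,3→17.
'f66': N↓-sim [85, 38, 11, 1] end={s42} ∉↓L; 3/3 deletions ∈↓L.
'f3ff': run [85, 38, 24, 14, 1] end={s42} rej; 4/4 deletions ∈↓L.
'nf63': N↓-sim [85, 75, 25, 5, 1] end={s42} rej; 4/4 deletions ∈↓L.
'3n6n3': |S_i|=[85, 75, 60, 34, 15, 2] end={s42,s57} — reject; 5/5 del acc.
'nn3666': |S_i|=[85, 75, 58, 46, 29, 13, 1] end={s42} — reject; 6/6 single-dels accept.
'63n663': |S_i|=[85, 72, 61, 45, 28, 9, 1] end={s42} — reject; 6/6 deletions ∈↓L.
6 words, ⪯-incomp.

Antichain: [f66, f3ff, nf63, 3n6n3, nn3666, 63n663].


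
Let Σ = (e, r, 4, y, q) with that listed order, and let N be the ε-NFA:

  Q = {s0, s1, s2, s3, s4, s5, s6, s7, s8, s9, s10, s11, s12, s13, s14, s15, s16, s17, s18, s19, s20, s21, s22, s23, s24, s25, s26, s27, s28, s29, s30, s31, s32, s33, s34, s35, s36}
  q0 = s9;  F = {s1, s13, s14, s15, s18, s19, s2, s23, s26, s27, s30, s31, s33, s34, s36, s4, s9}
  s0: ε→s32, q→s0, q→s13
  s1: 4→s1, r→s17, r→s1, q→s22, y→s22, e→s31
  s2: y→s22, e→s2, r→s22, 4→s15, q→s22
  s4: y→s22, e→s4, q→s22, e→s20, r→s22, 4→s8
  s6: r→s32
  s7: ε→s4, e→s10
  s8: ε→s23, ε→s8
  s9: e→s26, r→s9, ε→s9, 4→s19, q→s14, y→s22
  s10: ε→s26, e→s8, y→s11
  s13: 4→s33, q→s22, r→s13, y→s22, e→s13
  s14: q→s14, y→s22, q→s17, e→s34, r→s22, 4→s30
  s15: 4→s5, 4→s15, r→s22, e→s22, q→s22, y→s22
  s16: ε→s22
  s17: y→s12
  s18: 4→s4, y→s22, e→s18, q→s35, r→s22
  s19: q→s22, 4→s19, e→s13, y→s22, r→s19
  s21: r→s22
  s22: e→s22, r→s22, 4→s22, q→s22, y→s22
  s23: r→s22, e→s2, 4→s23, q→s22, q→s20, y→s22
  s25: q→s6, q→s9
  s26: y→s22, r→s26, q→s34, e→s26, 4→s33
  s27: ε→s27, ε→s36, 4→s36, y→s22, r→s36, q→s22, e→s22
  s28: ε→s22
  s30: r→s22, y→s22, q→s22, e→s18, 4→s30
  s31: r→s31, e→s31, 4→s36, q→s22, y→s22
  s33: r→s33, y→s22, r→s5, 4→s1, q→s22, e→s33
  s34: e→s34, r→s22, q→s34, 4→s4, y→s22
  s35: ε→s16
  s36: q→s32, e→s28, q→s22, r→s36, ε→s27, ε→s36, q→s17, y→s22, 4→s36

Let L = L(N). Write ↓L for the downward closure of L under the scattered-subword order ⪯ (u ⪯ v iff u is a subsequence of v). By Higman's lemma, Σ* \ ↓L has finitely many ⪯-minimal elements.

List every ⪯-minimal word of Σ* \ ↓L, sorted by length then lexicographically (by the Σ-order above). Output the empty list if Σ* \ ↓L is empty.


|Q|=37, |F|=17, |δ|=121 (13 ε).
min D↑ (17 st, q0=0, F={3}): 0:e→1,r→0,4→2,y→3,q→4 1:e→1,r→1,4→5,y→3,q→6 2:e→7,r→2,4→2,y→3,q→3 3:e→3,r→3,4→3,y→3,q→3 4:e→6,r→3,4→8,y→3,q→4 5:e→5,r→5,4→9,y→3,q→3 6:e→6,r→3,4→10,y→3,q→6 7:e→7,r→7,4→5,y→3,q→3 8:e→11,r→3,4→8,y→3,q→3 9:e→12,r→9,4→9,y→3,q→3 10:e→10,r→3,4→13,y→3,q→3 11:e→11,r→3,4→10,y→3,q→3 12:e→12,r→12,4→14,y→3,q→3 13:e→15,r→3,4→13,y→3,q→3 14:e→3,r→14,4→14,y→3,q→3 15:e→15,r→3,4→16,y→3,q→3 16:e→3,r→3,4→16,y→3,q→3.
'y': N↓-sim [27, 2] end={s12,s22} — reject; 1/1 single-dels accept.
'4q': run [27, 23, 7] end={s12,s16,s17,s20,s22,s32,s35} rej; 2/2 del acc.
'qr': run [27, 17, 1] end={s22} rej; 2/2 deletions ∈↓L.
'e44e4e': N↓-sim [27, 23, 17, 15, 11, 9, 2] end={s22,s28} rej; 6/6 del acc.
4 obstructions.

A = [y, 4q, qr, e44e4e].
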